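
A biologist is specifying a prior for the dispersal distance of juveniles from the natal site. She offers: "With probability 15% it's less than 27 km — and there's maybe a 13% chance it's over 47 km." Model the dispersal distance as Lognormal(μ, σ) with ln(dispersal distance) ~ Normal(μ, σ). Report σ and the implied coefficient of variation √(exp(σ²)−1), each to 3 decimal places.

σ ≈ 0.256, CV ≈ 0.261

If T ~ Lognormal(μ,σ) then ln T ~ Normal(μ,σ), so the p-quantile of ln T is μ + z_p·σ.
ln(27) = 3.296 and ln(47) = 3.85; z_{0.15} = -1.036, z_{0.87} = 1.126.
σ = (3.85 − 3.296)/(1.126 − (-1.036)) = 0.256.
μ = 3.296 − (-1.036)·0.256 = 3.561.
CV = √(exp(σ²)−1) = √(exp(0.0657)−1) = 0.261.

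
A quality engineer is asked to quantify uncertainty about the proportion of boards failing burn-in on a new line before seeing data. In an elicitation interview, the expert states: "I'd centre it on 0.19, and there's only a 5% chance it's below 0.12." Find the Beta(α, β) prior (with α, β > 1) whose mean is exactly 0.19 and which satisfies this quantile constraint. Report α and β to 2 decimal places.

With mean 0.19 fixed, write α = 0.19s, β = 0.81s where s = α+β.
Need P(θ < 0.12) = 0.05 under Beta(0.19s, 0.81s). Normal approximation: (q−m)/√(m(1−m)/s) ≈ z_{0.05} = -1.64, so s ≈ 0.19·0.81·(-1.64)²/(0.12−0.19)² = 85.0.
At s = 85.0: P(θ<0.12) ≈ 0.037. Adjusting to match 0.05 gives s ≈ 72.82.
So α = 0.19·72.82 ≈ 13.84, β = 0.81·72.82 ≈ 58.99.

α ≈ 13.84, β ≈ 58.99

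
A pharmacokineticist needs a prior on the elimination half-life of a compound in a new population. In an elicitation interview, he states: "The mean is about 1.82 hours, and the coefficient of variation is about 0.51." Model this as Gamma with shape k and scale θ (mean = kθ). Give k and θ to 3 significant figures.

For Gamma(k, scale θ): mean = kθ, variance = kθ², so CV = 1/√k.
CV = 0.51, hence k = 1/CV² = 3.84.
Then θ = mean/k = 1.82/3.84 = 0.473.

k ≈ 3.84, θ ≈ 0.473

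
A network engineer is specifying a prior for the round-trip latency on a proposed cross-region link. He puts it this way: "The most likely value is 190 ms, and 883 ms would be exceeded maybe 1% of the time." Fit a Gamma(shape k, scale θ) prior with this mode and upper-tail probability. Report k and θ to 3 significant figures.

k ≈ 2.7, θ ≈ 112

Gamma(k,θ) with k>1 has mode (k−1)θ, so θ = 190/(k−1).
Need P(X < 883) = 0.99 with θ tied to k this way. Start at k = 2, θ = 190: P(X<883) ≈ 0.946.
Too low — raise k to concentrate. Iterating converges to k ≈ 2.7.
Then θ = 190/(2.7−1) ≈ 112.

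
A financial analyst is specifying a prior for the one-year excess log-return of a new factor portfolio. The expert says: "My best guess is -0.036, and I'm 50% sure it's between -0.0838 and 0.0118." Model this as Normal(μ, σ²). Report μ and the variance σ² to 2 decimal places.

μ = -0.04, σ² = 0.01

A symmetric 50% interval runs μ ± z·σ with z = 0.6745.
Half-width = 0.0478, so σ = 0.0478/0.6745 = 0.071 and σ² = 0.01.
μ is the stated best guess, -0.04.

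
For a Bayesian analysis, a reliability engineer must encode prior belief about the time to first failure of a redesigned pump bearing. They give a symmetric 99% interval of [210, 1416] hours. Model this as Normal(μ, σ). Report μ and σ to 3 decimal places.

μ = 813.000, σ = 234.099

A symmetric 99% interval runs μ ± z·σ with z = 2.576.
Half-width = 603, so σ = 603/2.576 = 234.099.
μ is the interval midpoint, 813.000.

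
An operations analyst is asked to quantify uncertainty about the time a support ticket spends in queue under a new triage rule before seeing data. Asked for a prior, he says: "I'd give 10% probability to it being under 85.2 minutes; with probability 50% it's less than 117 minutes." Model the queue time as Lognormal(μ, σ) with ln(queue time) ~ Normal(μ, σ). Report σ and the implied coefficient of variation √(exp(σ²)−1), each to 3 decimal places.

σ ≈ 0.247, CV ≈ 0.251

If T ~ Lognormal(μ,σ) then ln T ~ Normal(μ,σ), so the p-quantile of ln T is μ + z_p·σ.
ln(85.2) = 4.445 and ln(117) = 4.762; z_{0.1} = -1.282, z_{0.5} = 0.
σ = (4.762 − 4.445)/(0 − (-1.282)) = 0.247.
μ = 4.445 − (-1.282)·0.247 = 4.762.
CV = √(exp(σ²)−1) = √(exp(0.0613)−1) = 0.251.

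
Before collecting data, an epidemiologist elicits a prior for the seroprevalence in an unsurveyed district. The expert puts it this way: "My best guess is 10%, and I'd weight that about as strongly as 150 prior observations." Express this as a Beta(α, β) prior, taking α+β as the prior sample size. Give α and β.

α = 15, β = 135

Under the effective-sample-size interpretation, Beta(α, β) has prior mean α/(α+β) and prior sample size α+β.
So α+β = 150 and α/(α+β) = 0.1, giving α = 0.1·150 = 15 and β = 150 − 15 = 135.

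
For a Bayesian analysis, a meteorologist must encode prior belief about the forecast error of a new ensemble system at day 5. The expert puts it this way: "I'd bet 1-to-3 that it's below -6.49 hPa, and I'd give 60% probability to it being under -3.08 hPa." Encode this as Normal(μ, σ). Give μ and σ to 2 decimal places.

For Normal(μ,σ), the p-quantile is μ + z_p·σ. Here z_{0.25} = -0.6745, z_{0.6} = 0.2533.
So -6.49 = μ − 0.6745σ and -3.08 = μ + 0.2533σ.
Subtracting: σ = (-3.08 − -6.49)/(0.2533 − (-0.6745)) = 3.68.
Then μ = -6.49 − (-0.6745)·3.68 = -4.01.

μ = -4.01, σ = 3.68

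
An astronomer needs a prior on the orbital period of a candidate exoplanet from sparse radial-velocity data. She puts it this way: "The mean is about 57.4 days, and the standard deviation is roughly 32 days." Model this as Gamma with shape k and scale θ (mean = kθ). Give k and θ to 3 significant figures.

For Gamma(k, scale θ): mean = kθ, variance = kθ², so CV = 1/√k.
CV = SD/mean = 32/57.4 = 0.5575, hence k = 1/CV² = 3.22.
Then θ = mean/k = 57.4/3.22 = 17.8.

k ≈ 3.22, θ ≈ 17.8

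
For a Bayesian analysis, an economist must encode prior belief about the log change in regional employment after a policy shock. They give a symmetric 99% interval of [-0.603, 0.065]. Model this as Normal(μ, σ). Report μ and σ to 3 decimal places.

μ = -0.269, σ = 0.130

A symmetric 99% interval runs μ ± z·σ with z = 2.576.
Half-width = 0.334, so σ = 0.334/2.576 = 0.130.
μ is the interval midpoint, -0.269.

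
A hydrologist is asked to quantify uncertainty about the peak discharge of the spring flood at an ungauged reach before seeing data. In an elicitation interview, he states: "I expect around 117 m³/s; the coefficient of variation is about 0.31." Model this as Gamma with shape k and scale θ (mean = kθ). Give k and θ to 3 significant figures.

k ≈ 10.4, θ ≈ 11.2

For Gamma(k, scale θ): mean = kθ, variance = kθ², so CV = 1/√k.
CV = 0.31, hence k = 1/CV² = 10.4.
Then θ = mean/k = 117/10.4 = 11.2.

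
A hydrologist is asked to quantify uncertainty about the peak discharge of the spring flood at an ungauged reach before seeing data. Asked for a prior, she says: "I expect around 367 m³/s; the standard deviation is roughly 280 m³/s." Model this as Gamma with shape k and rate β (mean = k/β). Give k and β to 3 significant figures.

For Gamma(k, rate β): mean = k/β, variance = k/β², so CV = 1/√k.
CV = SD/mean = 280/367 = 0.7629, hence k = 1/CV² = 1.72.
Then β = k/mean = 1.72/367 = 0.00468.

k ≈ 1.72, β ≈ 0.00468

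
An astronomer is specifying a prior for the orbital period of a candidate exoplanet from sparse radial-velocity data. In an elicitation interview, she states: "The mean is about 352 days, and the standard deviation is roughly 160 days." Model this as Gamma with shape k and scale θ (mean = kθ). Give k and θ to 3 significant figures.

For Gamma(k, scale θ): mean = kθ, variance = kθ², so CV = 1/√k.
CV = SD/mean = 160/352 = 0.4545, hence k = 1/CV² = 4.84.
Then θ = mean/k = 352/4.84 = 72.7.

k ≈ 4.84, θ ≈ 72.7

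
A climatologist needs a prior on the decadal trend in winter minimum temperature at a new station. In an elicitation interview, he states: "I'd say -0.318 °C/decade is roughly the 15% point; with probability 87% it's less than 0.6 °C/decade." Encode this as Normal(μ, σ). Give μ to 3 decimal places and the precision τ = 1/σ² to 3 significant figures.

For Normal(μ,σ), the p-quantile is μ + z_p·σ. Here z_{0.15} = -1.036, z_{0.87} = 1.126.
So -0.318 = μ − 1.036σ and 0.6 = μ + 1.126σ.
Subtracting: σ = (0.6 − -0.318)/(1.126 − (-1.036)) = 0.424.
Then μ = -0.318 − (-1.036)·0.424 = 0.122.
Precision τ = 1/σ² = 1/0.4244² = 5.55.

μ = 0.122, τ = 5.55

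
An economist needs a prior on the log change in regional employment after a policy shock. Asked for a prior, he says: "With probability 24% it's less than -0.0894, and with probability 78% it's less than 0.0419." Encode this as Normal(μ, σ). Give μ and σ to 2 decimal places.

μ = -0.03, σ = 0.09

For Normal(μ,σ), the p-quantile is μ + z_p·σ. Here z_{0.24} = -0.7063, z_{0.78} = 0.7722.
So -0.0894 = μ − 0.7063σ and 0.0419 = μ + 0.7722σ.
Subtracting: σ = (0.0419 − -0.0894)/(0.7722 − (-0.7063)) = 0.09.
Then μ = -0.0894 − (-0.7063)·0.09 = -0.03.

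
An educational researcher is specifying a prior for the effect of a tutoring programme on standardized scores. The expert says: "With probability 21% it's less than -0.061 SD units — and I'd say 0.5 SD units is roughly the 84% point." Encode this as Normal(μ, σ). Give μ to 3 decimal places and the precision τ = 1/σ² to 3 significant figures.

For Normal(μ,σ), the p-quantile is μ + z_p·σ. Here z_{0.21} = -0.8064, z_{0.84} = 0.9945.
So -0.061 = μ − 0.8064σ and 0.5 = μ + 0.9945σ.
Subtracting: σ = (0.5 − -0.061)/(0.9945 − (-0.8064)) = 0.312.
Then μ = -0.061 − (-0.8064)·0.312 = 0.190.
Precision τ = 1/σ² = 1/0.3115² = 10.3.

μ = 0.190, τ = 10.3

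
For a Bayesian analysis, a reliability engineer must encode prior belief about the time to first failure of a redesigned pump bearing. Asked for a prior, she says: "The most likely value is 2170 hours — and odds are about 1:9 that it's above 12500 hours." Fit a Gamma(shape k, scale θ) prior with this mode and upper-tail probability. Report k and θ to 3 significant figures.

Gamma(k,θ) with k>1 has mode (k−1)θ, so θ = 2170/(k−1).
Need P(X < 12500) = 0.9 with θ tied to k this way. Start at k = 2, θ = 2170: P(X<12500) ≈ 0.979.
Too high — lower k to spread out. Iterating converges to k ≈ 1.56.
Then θ = 2170/(1.56−1) ≈ 3880.

k ≈ 1.56, θ ≈ 3880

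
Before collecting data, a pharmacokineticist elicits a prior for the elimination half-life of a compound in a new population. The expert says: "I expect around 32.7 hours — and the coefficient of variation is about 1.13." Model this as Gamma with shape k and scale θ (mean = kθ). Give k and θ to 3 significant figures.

For Gamma(k, scale θ): mean = kθ, variance = kθ², so CV = 1/√k.
CV = 1.13, hence k = 1/CV² = 0.783.
Then θ = mean/k = 32.7/0.783 = 41.8.

k ≈ 0.783, θ ≈ 41.8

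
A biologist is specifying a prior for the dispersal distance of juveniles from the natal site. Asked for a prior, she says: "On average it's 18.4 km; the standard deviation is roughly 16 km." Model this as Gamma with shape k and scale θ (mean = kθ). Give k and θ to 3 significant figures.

k ≈ 1.32, θ ≈ 13.9

For Gamma(k, scale θ): mean = kθ, variance = kθ², so CV = 1/√k.
CV = SD/mean = 16/18.4 = 0.8696, hence k = 1/CV² = 1.32.
Then θ = mean/k = 18.4/1.32 = 13.9.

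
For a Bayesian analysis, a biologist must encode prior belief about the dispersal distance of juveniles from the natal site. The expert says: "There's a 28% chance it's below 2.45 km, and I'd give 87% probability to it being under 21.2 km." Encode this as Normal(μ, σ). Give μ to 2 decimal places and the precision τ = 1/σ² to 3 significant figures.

The p-quantile of Normal(μ,σ) is μ + z_p·σ, with z_{0.28} = -0.5828 and z_{0.87} = 1.126.
Eliminate σ: μ = (z₂·x₁ − z₁·x₂)/(z₂ − z₁) = (1.126·2.45 − (-0.5828)·21.2)/1.709 = 8.84.
Then σ = (x₂ − x₁)/(z₂ − z₁) = (21.2 − 2.45)/1.709 = 10.97.
Precision τ = 1/σ² = 1/10.97² = 0.00831.

μ = 8.84, τ = 0.00831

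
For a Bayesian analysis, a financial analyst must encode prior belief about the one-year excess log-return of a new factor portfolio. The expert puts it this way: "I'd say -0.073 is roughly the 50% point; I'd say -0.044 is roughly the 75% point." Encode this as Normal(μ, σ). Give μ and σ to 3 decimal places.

μ = -0.073, σ = 0.043

The p-quantile of Normal(μ,σ) is μ + z_p·σ, with z_{0.5} = 0 and z_{0.75} = 0.6745.
Eliminate σ: μ = (z₂·x₁ − z₁·x₂)/(z₂ − z₁) = (0.6745·-0.073 − (0)·-0.044)/0.6745 = -0.073.
Then σ = (x₂ − x₁)/(z₂ − z₁) = (-0.044 − -0.073)/0.6745 = 0.043.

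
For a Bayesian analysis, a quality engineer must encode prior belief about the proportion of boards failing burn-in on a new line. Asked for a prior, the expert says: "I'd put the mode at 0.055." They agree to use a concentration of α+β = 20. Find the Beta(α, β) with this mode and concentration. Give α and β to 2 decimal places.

α = 1.99, β = 18.01

For α,β > 1 the Beta mode is (α−1)/(α+β−2). With α+β = 20, the mode is (α−1)/18.
Set (α−1)/18 = 0.055 → α = 1 + 0.055·18 = 1.99.
β = 20 − α = 18.01.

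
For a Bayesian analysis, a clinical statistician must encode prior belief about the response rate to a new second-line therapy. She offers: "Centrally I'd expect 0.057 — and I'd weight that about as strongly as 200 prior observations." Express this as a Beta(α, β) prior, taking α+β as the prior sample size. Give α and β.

α = 11.4, β = 188.6

Under the effective-sample-size interpretation, Beta(α, β) has prior mean α/(α+β) and prior sample size α+β.
So α+β = 200 and α/(α+β) = 0.057, giving α = 0.057·200 = 11.4 and β = 200 − 11.4 = 188.6.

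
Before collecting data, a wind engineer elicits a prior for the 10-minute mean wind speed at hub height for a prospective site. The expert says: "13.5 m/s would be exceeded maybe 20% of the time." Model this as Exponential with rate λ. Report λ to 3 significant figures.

P(T > 13.5) = e^(−λ·13.5) = 0.2, so λ = −ln(0.2)/13.5 = 0.119.

λ ≈ 0.119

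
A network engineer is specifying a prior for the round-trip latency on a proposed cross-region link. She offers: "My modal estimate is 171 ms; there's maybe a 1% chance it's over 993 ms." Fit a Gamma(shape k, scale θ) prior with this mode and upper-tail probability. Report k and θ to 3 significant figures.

k ≈ 2.21, θ ≈ 141

Gamma(k,θ) with k>1 has mode (k−1)θ, so θ = 171/(k−1).
Need P(X < 993) = 0.99 with θ tied to k this way. Start at k = 2, θ = 171: P(X<993) ≈ 0.980.
Too low — raise k to concentrate. Iterating converges to k ≈ 2.21.
Then θ = 171/(2.21−1) ≈ 141.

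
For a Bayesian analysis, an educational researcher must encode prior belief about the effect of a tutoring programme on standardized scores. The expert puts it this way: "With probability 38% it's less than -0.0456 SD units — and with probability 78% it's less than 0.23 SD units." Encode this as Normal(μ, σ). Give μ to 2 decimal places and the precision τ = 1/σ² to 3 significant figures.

The p-quantile of Normal(μ,σ) is μ + z_p·σ, with z_{0.38} = -0.3055 and z_{0.78} = 0.7722.
Eliminate σ: μ = (z₂·x₁ − z₁·x₂)/(z₂ − z₁) = (0.7722·-0.0456 − (-0.3055)·0.23)/1.078 = 0.03.
Then σ = (x₂ − x₁)/(z₂ − z₁) = (0.23 − -0.0456)/1.078 = 0.26.
Precision τ = 1/σ² = 1/0.2557² = 15.3.

μ = 0.03, τ = 15.3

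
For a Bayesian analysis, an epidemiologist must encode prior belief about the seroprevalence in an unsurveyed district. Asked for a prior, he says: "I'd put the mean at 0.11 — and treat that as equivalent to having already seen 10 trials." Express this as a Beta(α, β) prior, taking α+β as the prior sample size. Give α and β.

α = 1.1, β = 8.9

Under the effective-sample-size interpretation, Beta(α, β) has prior mean α/(α+β) and prior sample size α+β.
So α+β = 10 and α/(α+β) = 0.11, giving α = 0.11·10 = 1.1 and β = 10 − 1.1 = 8.9.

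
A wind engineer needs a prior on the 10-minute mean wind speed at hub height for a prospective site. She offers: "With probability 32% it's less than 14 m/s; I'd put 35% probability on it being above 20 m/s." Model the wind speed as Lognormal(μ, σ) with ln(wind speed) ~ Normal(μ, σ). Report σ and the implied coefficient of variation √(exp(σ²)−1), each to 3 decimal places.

If T ~ Lognormal(μ,σ) then ln T ~ Normal(μ,σ), so the p-quantile of ln T is μ + z_p·σ.
ln(14) = 2.639 and ln(20) = 2.996; z_{0.32} = -0.4677, z_{0.65} = 0.3853.
σ = (2.996 − 2.639)/(0.3853 − (-0.4677)) = 0.418.
μ = 2.639 − (-0.4677)·0.418 = 2.835.
CV = √(exp(σ²)−1) = √(exp(0.1748)−1) = 0.437.

σ ≈ 0.418, CV ≈ 0.437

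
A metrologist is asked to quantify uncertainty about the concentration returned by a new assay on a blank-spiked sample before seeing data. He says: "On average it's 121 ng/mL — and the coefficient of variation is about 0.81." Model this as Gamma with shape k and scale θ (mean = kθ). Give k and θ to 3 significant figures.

k ≈ 1.52, θ ≈ 79.4

For Gamma(k, scale θ): mean = kθ, variance = kθ², so CV = 1/√k.
CV = 0.81, hence k = 1/CV² = 1.52.
Then θ = mean/k = 121/1.52 = 79.4.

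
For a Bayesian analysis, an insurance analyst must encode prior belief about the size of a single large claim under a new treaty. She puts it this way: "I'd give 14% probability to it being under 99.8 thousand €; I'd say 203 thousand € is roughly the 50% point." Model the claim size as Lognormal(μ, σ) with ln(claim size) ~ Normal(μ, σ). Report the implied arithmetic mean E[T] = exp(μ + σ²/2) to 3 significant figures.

E[T] ≈ 252 thousand €

If T ~ Lognormal(μ,σ) then ln T ~ Normal(μ,σ), so the p-quantile of ln T is μ + z_p·σ.
ln(99.8) = 4.603 and ln(203) = 5.313; z_{0.14} = -1.08, z_{0.5} = 0.
σ = (5.313 − 4.603)/(0 − (-1.08)) = 0.657.
μ = 4.603 − (-1.08)·0.657 = 5.313.
E[T] = exp(μ + σ²/2) = exp(5.313 + 0.2160) = 252 thousand €.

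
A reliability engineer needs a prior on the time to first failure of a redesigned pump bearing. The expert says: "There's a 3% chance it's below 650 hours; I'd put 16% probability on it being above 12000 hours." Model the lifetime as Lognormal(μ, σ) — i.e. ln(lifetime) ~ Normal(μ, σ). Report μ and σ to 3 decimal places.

μ ≈ 8.384, σ ≈ 1.014

If T ~ Lognormal(μ,σ) then ln T ~ Normal(μ,σ), so the p-quantile of ln T is μ + z_p·σ.
ln(650) = 6.477 and ln(12000) = 9.393; z_{0.03} = -1.881, z_{0.84} = 0.9945.
σ = (9.393 − 6.477)/(0.9945 − (-1.881)) = 1.014.
μ = 6.477 − (-1.881)·1.014 = 8.384.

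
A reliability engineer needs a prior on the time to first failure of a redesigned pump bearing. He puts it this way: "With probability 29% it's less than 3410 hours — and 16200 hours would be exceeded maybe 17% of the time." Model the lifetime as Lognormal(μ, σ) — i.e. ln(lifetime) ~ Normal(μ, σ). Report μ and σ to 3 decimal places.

If T ~ Lognormal(μ,σ) then ln T ~ Normal(μ,σ), so the p-quantile of ln T is μ + z_p·σ.
ln(3410) = 8.134 and ln(16200) = 9.693; z_{0.29} = -0.5534, z_{0.83} = 0.9542.
σ = (9.693 − 8.134)/(0.9542 − (-0.5534)) = 1.034.
μ = 8.134 − (-0.5534)·1.034 = 8.706.

μ ≈ 8.706, σ ≈ 1.034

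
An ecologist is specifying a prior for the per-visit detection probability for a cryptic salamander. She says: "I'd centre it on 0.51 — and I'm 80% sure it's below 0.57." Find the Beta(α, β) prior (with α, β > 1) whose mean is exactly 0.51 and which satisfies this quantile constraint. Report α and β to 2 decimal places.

α ≈ 25.18, β ≈ 24.19

With mean 0.51 fixed, write α = 0.51s, β = 0.49s where s = α+β.
Need P(θ < 0.57) = 0.8 under Beta(0.51s, 0.49s). Normal approximation: (q−m)/√(m(1−m)/s) ≈ z_{0.8} = 0.842, so s ≈ 0.51·0.49·(0.842)²/(0.57−0.51)² = 49.2.
At s = 49.2: P(θ<0.57) ≈ 0.800. Adjusting to match 0.8 gives s ≈ 49.37.
So α = 0.51·49.37 ≈ 25.18, β = 0.49·49.37 ≈ 24.19.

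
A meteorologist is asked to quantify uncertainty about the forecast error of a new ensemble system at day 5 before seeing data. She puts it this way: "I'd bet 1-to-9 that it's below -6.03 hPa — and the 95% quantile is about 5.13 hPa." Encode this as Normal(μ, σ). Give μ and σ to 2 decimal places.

For Normal(μ,σ), the p-quantile is μ + z_p·σ. Here z_{0.1} = -1.282, z_{0.95} = 1.645.
So -6.03 = μ − 1.282σ and 5.13 = μ + 1.645σ.
Subtracting: σ = (5.13 − -6.03)/(1.645 − (-1.282)) = 3.81.
Then μ = -6.03 − (-1.282)·3.81 = -1.14.

μ = -1.14, σ = 3.81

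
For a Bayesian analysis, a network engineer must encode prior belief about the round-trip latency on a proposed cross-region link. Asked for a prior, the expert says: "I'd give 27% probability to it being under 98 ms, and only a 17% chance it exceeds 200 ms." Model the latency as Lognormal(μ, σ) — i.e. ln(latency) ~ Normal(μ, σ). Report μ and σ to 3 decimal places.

If T ~ Lognormal(μ,σ) then ln T ~ Normal(μ,σ), so the p-quantile of ln T is μ + z_p·σ.
ln(98) = 4.585 and ln(200) = 5.298; z_{0.27} = -0.6128, z_{0.83} = 0.9542.
σ = (5.298 − 4.585)/(0.9542 − (-0.6128)) = 0.455.
μ = 4.585 − (-0.6128)·0.455 = 4.864.

μ ≈ 4.864, σ ≈ 0.455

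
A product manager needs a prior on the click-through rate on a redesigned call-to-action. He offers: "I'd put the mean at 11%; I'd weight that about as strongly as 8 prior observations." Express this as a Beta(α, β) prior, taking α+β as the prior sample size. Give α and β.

Under the effective-sample-size interpretation, Beta(α, β) has prior mean α/(α+β) and prior sample size α+β.
So α+β = 8 and α/(α+β) = 0.11, giving α = 0.11·8 = 0.88 and β = 8 − 0.88 = 7.12.

α = 0.88, β = 7.12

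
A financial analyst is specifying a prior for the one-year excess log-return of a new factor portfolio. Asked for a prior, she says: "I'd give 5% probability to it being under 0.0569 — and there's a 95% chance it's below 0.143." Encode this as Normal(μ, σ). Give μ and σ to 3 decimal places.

μ = 0.100, σ = 0.026

The p-quantile of Normal(μ,σ) is μ + z_p·σ, with z_{0.05} = -1.645 and z_{0.95} = 1.645.
Eliminate σ: μ = (z₂·x₁ − z₁·x₂)/(z₂ − z₁) = (1.645·0.0569 − (-1.645)·0.143)/3.29 = 0.100.
Then σ = (x₂ − x₁)/(z₂ − z₁) = (0.143 − 0.0569)/3.29 = 0.026.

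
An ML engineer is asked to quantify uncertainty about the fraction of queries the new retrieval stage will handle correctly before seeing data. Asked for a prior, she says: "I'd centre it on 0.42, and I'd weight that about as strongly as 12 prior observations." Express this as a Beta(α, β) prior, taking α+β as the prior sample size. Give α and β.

Under the effective-sample-size interpretation, Beta(α, β) has prior mean α/(α+β) and prior sample size α+β.
So α+β = 12 and α/(α+β) = 0.42, giving α = 0.42·12 = 5.04 and β = 12 − 5.04 = 6.96.

α = 5.04, β = 6.96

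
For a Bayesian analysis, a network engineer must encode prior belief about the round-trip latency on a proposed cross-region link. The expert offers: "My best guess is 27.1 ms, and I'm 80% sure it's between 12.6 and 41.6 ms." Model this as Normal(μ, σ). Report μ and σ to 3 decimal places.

μ = 27.100, σ = 11.314

A symmetric 80% interval runs μ ± z·σ with z = 1.282.
Half-width = 14.5, so σ = 14.5/1.282 = 11.314.
μ is the stated best guess, 27.100.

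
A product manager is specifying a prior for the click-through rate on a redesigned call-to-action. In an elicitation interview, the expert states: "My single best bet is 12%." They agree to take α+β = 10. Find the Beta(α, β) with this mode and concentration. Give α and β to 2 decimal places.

α = 1.96, β = 8.04

For α,β > 1 the Beta mode is (α−1)/(α+β−2). With α+β = 10, the mode is (α−1)/8.
Set (α−1)/8 = 0.12 → α = 1 + 0.12·8 = 1.96.
β = 10 − α = 8.04.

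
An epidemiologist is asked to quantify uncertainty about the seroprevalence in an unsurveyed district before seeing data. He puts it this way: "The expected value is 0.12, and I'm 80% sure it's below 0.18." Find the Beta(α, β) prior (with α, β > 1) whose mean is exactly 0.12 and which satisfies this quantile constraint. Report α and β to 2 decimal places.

α ≈ 1.95, β ≈ 14.27

With mean 0.12 fixed, write α = 0.12s, β = 0.88s where s = α+β.
Need P(θ < 0.18) = 0.8 under Beta(0.12s, 0.88s). Normal approximation: (q−m)/√(m(1−m)/s) ≈ z_{0.8} = 0.842, so s ≈ 0.12·0.88·(0.842)²/(0.18−0.12)² = 20.8.
At s = 20.8: P(θ<0.18) ≈ 0.818. Adjusting to match 0.8 gives s ≈ 16.22.
So α = 0.12·16.22 ≈ 1.95, β = 0.88·16.22 ≈ 14.27.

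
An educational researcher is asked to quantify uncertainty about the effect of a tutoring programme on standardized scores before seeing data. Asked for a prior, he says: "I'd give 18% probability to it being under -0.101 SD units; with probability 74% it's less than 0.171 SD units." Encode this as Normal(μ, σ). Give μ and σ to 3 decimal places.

For Normal(μ,σ), the p-quantile is μ + z_p·σ. Here z_{0.18} = -0.9154, z_{0.74} = 0.6433.
So -0.101 = μ − 0.9154σ and 0.171 = μ + 0.6433σ.
Subtracting: σ = (0.171 − -0.101)/(0.6433 − (-0.9154)) = 0.175.
Then μ = -0.101 − (-0.9154)·0.175 = 0.059.

μ = 0.059, σ = 0.175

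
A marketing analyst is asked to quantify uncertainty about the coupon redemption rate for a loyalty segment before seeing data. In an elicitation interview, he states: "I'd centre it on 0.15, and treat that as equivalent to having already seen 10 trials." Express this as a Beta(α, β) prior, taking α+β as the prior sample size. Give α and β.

α = 1.5, β = 8.5

Under the effective-sample-size interpretation, Beta(α, β) has prior mean α/(α+β) and prior sample size α+β.
So α+β = 10 and α/(α+β) = 0.15, giving α = 0.15·10 = 1.5 and β = 10 − 1.5 = 8.5.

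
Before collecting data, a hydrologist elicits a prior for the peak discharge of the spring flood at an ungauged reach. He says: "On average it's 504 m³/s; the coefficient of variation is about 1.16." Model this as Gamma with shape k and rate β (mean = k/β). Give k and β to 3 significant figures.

k ≈ 0.743, β ≈ 0.00147

For Gamma(k, rate β): mean = k/β, variance = k/β², so CV = 1/√k.
CV = 1.16, hence k = 1/CV² = 0.743.
Then β = k/mean = 0.743/504 = 0.00147.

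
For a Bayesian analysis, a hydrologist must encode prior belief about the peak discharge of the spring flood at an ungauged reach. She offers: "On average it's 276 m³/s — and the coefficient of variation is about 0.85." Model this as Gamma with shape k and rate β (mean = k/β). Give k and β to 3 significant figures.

For Gamma(k, rate β): mean = k/β, variance = k/β², so CV = 1/√k.
CV = 0.85, hence k = 1/CV² = 1.38.
Then β = k/mean = 1.38/276 = 0.00501.

k ≈ 1.38, β ≈ 0.00501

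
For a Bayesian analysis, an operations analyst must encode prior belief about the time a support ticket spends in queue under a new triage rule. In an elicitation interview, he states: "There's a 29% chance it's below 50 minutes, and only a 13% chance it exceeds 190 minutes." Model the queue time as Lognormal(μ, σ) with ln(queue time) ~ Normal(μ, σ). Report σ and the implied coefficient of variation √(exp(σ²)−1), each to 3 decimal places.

σ ≈ 0.795, CV ≈ 0.938

If T ~ Lognormal(μ,σ) then ln T ~ Normal(μ,σ), so the p-quantile of ln T is μ + z_p·σ.
ln(50) = 3.912 and ln(190) = 5.247; z_{0.29} = -0.5534, z_{0.87} = 1.126.
σ = (5.247 − 3.912)/(1.126 − (-0.5534)) = 0.795.
μ = 3.912 − (-0.5534)·0.795 = 4.352.
CV = √(exp(σ²)−1) = √(exp(0.6316)−1) = 0.938.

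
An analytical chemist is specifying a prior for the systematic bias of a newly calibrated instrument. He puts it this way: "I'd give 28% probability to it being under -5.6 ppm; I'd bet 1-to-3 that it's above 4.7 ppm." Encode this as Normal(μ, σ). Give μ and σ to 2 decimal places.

The p-quantile of Normal(μ,σ) is μ + z_p·σ, with z_{0.28} = -0.5828 and z_{0.75} = 0.6745.
Eliminate σ: μ = (z₂·x₁ − z₁·x₂)/(z₂ − z₁) = (0.6745·-5.6 − (-0.5828)·4.7)/1.257 = -0.83.
Then σ = (x₂ − x₁)/(z₂ − z₁) = (4.7 − -5.6)/1.257 = 8.19.

μ = -0.83, σ = 8.19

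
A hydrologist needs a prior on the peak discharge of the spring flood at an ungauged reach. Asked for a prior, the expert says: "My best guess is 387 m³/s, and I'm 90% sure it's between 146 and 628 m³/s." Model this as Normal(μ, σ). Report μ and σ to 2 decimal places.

μ = 387.00, σ = 146.52

A symmetric 90% interval runs μ ± z·σ with z = 1.645.
Half-width = 241, so σ = 241/1.645 = 146.52.
μ is the stated best guess, 387.00.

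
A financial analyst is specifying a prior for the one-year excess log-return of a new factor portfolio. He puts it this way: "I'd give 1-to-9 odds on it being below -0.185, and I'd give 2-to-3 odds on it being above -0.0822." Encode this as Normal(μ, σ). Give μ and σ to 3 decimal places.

μ = -0.099, σ = 0.067

The p-quantile of Normal(μ,σ) is μ + z_p·σ, with z_{0.1} = -1.282 and z_{0.6} = 0.2533.
Eliminate σ: μ = (z₂·x₁ − z₁·x₂)/(z₂ − z₁) = (0.2533·-0.185 − (-1.282)·-0.0822)/1.535 = -0.099.
Then σ = (x₂ − x₁)/(z₂ − z₁) = (-0.0822 − -0.185)/1.535 = 0.067.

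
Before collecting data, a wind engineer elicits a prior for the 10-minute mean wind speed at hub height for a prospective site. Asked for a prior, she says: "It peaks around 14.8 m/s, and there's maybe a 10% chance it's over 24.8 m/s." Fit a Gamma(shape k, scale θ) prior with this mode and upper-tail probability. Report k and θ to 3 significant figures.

k ≈ 8.09, θ ≈ 2.09

Gamma(k,θ) with k>1 has mode (k−1)θ, so θ = 14.8/(k−1).
Need P(X < 24.8) = 0.9 with θ tied to k this way. Start at k = 2, θ = 14.8: P(X<24.8) ≈ 0.499.
Too low — raise k to concentrate. Iterating converges to k ≈ 8.09.
Then θ = 14.8/(8.09−1) ≈ 2.09.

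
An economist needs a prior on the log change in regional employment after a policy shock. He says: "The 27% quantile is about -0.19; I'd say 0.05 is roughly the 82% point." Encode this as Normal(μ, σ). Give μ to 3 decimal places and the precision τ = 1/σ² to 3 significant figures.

For Normal(μ,σ), the p-quantile is μ + z_p·σ. Here z_{0.27} = -0.6128, z_{0.82} = 0.9154.
So -0.19 = μ − 0.6128σ and 0.05 = μ + 0.9154σ.
Subtracting: σ = (0.05 − -0.19)/(0.9154 − (-0.6128)) = 0.157.
Then μ = -0.19 − (-0.6128)·0.157 = -0.094.
Precision τ = 1/σ² = 1/0.157² = 40.5.

μ = -0.094, τ = 40.5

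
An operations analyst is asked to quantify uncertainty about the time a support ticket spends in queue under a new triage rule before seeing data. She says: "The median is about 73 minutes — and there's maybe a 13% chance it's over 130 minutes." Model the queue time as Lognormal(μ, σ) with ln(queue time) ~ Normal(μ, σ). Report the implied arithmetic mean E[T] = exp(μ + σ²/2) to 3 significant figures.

E[T] ≈ 83.2 minutes

If T ~ Lognormal(μ,σ) then ln T ~ Normal(μ,σ), so the p-quantile of ln T is μ + z_p·σ.
ln(73) = 4.29 and ln(130) = 4.868; z_{0.5} = 0, z_{0.87} = 1.126.
σ = (4.868 − 4.29)/(1.126 − (0)) = 0.512.
μ = 4.29 − (0)·0.512 = 4.290.
E[T] = exp(μ + σ²/2) = exp(4.290 + 0.1312) = 83.2 minutes.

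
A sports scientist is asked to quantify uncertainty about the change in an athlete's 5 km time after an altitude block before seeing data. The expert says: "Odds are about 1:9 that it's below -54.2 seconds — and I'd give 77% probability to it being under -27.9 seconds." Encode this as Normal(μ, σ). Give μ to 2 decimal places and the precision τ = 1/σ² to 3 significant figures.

μ = -37.52, τ = 0.0059

The p-quantile of Normal(μ,σ) is μ + z_p·σ, with z_{0.1} = -1.282 and z_{0.77} = 0.7388.
Eliminate σ: μ = (z₂·x₁ − z₁·x₂)/(z₂ − z₁) = (0.7388·-54.2 − (-1.282)·-27.9)/2.02 = -37.52.
Then σ = (x₂ − x₁)/(z₂ − z₁) = (-27.9 − -54.2)/2.02 = 13.02.
Precision τ = 1/σ² = 1/13.02² = 0.0059.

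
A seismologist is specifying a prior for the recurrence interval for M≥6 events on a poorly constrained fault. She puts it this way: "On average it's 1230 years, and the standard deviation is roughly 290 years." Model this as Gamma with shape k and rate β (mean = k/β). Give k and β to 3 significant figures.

k ≈ 18, β ≈ 0.0146

For Gamma(k, rate β): mean = k/β, variance = k/β², so CV = 1/√k.
CV = SD/mean = 290/1230 = 0.2358, hence k = 1/CV² = 18.
Then β = k/mean = 18/1230 = 0.0146.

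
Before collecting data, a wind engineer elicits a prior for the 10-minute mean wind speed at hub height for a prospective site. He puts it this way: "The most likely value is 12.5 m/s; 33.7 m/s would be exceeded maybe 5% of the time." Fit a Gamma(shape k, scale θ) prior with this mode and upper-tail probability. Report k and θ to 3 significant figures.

Gamma(k,θ) with k>1 has mode (k−1)θ, so θ = 12.5/(k−1).
Need P(X < 33.7) = 0.95 with θ tied to k this way. Start at k = 2, θ = 12.5: P(X<33.7) ≈ 0.751.
Too low — raise k to concentrate. Iterating converges to k ≈ 3.74.
Then θ = 12.5/(3.74−1) ≈ 4.57.

k ≈ 3.74, θ ≈ 4.57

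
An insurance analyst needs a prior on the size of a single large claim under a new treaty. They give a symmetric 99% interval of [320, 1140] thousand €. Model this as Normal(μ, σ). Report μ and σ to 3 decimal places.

A symmetric 99% interval runs μ ± z·σ with z = 2.576.
Half-width = 410, so σ = 410/2.576 = 159.172.
μ is the interval midpoint, 730.000.

μ = 730.000, σ = 159.172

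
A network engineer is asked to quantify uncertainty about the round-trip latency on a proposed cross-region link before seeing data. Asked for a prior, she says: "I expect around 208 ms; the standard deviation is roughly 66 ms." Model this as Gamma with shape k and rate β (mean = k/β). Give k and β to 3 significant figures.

For Gamma(k, rate β): mean = k/β, variance = k/β², so CV = 1/√k.
CV = SD/mean = 66/208 = 0.3173, hence k = 1/CV² = 9.93.
Then β = k/mean = 9.93/208 = 0.0478.

k ≈ 9.93, β ≈ 0.0478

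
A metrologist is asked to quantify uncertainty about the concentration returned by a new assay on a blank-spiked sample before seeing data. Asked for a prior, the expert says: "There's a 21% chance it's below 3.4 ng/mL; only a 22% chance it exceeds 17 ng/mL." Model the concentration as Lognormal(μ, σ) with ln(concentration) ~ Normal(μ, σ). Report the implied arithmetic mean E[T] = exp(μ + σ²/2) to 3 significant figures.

E[T] ≈ 13 ng/mL

If T ~ Lognormal(μ,σ) then ln T ~ Normal(μ,σ), so the p-quantile of ln T is μ + z_p·σ.
ln(3.4) = 1.224 and ln(17) = 2.833; z_{0.21} = -0.8064, z_{0.78} = 0.7722.
σ = (2.833 − 1.224)/(0.7722 − (-0.8064)) = 1.020.
μ = 1.224 − (-0.8064)·1.020 = 2.046.
E[T] = exp(μ + σ²/2) = exp(2.046 + 0.5197) = 13 ng/mL.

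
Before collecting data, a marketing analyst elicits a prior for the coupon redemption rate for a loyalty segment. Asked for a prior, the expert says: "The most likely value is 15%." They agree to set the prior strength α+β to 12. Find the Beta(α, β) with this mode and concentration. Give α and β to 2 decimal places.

For α,β > 1 the Beta mode is (α−1)/(α+β−2). With α+β = 12, the mode is (α−1)/10.
Set (α−1)/10 = 0.15 → α = 1 + 0.15·10 = 2.50.
β = 12 − α = 9.50.

α = 2.50, β = 9.50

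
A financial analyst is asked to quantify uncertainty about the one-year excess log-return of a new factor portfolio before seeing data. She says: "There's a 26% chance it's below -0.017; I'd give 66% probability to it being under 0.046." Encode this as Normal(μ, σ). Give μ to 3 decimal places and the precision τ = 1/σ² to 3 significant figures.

μ = 0.021, τ = 281

For Normal(μ,σ), the p-quantile is μ + z_p·σ. Here z_{0.26} = -0.6433, z_{0.66} = 0.4125.
So -0.017 = μ − 0.6433σ and 0.046 = μ + 0.4125σ.
Subtracting: σ = (0.046 − -0.017)/(0.4125 − (-0.6433)) = 0.060.
Then μ = -0.017 − (-0.6433)·0.060 = 0.021.
Precision τ = 1/σ² = 1/0.05967² = 281.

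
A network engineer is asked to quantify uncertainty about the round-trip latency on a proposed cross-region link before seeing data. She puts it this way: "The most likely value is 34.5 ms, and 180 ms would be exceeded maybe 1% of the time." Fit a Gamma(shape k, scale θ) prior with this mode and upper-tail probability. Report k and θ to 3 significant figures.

k ≈ 2.42, θ ≈ 24.3

Gamma(k,θ) with k>1 has mode (k−1)θ, so θ = 34.5/(k−1).
Need P(X < 180) = 0.99 with θ tied to k this way. Start at k = 2, θ = 34.5: P(X<180) ≈ 0.966.
Too low — raise k to concentrate. Iterating converges to k ≈ 2.42.
Then θ = 34.5/(2.42−1) ≈ 24.3.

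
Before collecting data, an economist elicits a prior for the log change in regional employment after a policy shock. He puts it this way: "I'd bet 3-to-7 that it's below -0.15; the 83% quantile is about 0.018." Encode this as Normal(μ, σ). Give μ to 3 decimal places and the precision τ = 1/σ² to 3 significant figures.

μ = -0.090, τ = 77.5

For Normal(μ,σ), the p-quantile is μ + z_p·σ. Here z_{0.3} = -0.5244, z_{0.83} = 0.9542.
So -0.15 = μ − 0.5244σ and 0.018 = μ + 0.9542σ.
Subtracting: σ = (0.018 − -0.15)/(0.9542 − (-0.5244)) = 0.114.
Then μ = -0.15 − (-0.5244)·0.114 = -0.090.
Precision τ = 1/σ² = 1/0.1136² = 77.5.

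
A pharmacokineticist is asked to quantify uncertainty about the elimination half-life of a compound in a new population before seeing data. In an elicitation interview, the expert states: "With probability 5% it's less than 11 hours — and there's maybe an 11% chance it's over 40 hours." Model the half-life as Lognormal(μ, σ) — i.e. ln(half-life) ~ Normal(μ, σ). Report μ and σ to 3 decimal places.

μ ≈ 3.137, σ ≈ 0.450

If T ~ Lognormal(μ,σ) then ln T ~ Normal(μ,σ), so the p-quantile of ln T is μ + z_p·σ.
ln(11) = 2.398 and ln(40) = 3.689; z_{0.05} = -1.645, z_{0.89} = 1.227.
σ = (3.689 − 2.398)/(1.227 − (-1.645)) = 0.450.
μ = 2.398 − (-1.645)·0.450 = 3.137.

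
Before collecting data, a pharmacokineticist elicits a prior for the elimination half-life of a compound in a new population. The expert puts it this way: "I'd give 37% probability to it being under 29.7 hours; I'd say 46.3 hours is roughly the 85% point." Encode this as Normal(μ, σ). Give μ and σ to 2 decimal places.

The p-quantile of Normal(μ,σ) is μ + z_p·σ, with z_{0.37} = -0.3319 and z_{0.85} = 1.036.
Eliminate σ: μ = (z₂·x₁ − z₁·x₂)/(z₂ − z₁) = (1.036·29.7 − (-0.3319)·46.3)/1.368 = 33.73.
Then σ = (x₂ − x₁)/(z₂ − z₁) = (46.3 − 29.7)/1.368 = 12.13.

μ = 33.73, σ = 12.13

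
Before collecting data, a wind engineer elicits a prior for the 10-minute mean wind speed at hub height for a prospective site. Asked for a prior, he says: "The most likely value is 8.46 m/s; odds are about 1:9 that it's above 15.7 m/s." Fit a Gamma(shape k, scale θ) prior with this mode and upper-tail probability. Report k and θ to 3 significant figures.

k ≈ 5.99, θ ≈ 1.69

Gamma(k,θ) with k>1 has mode (k−1)θ, so θ = 8.46/(k−1).
Need P(X < 15.7) = 0.9 with θ tied to k this way. Start at k = 2, θ = 8.46: P(X<15.7) ≈ 0.554.
Too low — raise k to concentrate. Iterating converges to k ≈ 5.99.
Then θ = 8.46/(5.99−1) ≈ 1.69.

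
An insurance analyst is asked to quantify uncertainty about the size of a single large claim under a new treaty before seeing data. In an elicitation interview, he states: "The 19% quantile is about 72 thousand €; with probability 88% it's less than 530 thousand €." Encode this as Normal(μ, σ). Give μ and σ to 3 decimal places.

μ = 267.859, σ = 223.101

For Normal(μ,σ), the p-quantile is μ + z_p·σ. Here z_{0.19} = -0.8779, z_{0.88} = 1.175.
So 72 = μ − 0.8779σ and 530 = μ + 1.175σ.
Subtracting: σ = (530 − 72)/(1.175 − (-0.8779)) = 223.101.
Then μ = 72 − (-0.8779)·223.101 = 267.859.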